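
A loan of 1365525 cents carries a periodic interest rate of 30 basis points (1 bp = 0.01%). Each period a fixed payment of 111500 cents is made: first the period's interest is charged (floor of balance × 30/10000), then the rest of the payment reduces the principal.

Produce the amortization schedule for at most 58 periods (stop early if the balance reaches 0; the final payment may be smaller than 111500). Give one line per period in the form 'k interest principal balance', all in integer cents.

1. interest=⌊1365525·30/10000⌋=4096; principal=111500-4096=107404; balance=1365525-107404=1258121
2. interest=⌊1258121·30/10000⌋=3774; principal=111500-3774=107726; balance=1258121-107726=1150395
3. interest=⌊1150395·30/10000⌋=3451; principal=111500-3451=108049; balance=1150395-108049=1042346
4. interest=⌊1042346·30/10000⌋=3127; principal=111500-3127=108373; balance=1042346-108373=933973
5. interest=⌊933973·30/10000⌋=2801; principal=111500-2801=108699; balance=933973-108699=825274
6. interest=⌊825274·30/10000⌋=2475; principal=111500-2475=109025; balance=825274-109025=716249
7. interest=⌊716249·30/10000⌋=2148; principal=111500-2148=109352; balance=716249-109352=606897
8. interest=⌊606897·30/10000⌋=1820; principal=111500-1820=109680; balance=606897-109680=497217
9. interest=⌊497217·30/10000⌋=1491; principal=111500-1491=110009; balance=497217-110009=387208
10. interest=⌊387208·30/10000⌋=1161; principal=111500-1161=110339; balance=387208-110339=276869
11. interest=⌊276869·30/10000⌋=830; principal=111500-830=110670; balance=276869-110670=166199
12. interest=⌊166199·30/10000⌋=498; principal=111500-498=111002; balance=166199-111002=55197
13. interest=⌊55197·30/10000⌋=165; principal=min(111500-165,55197)=55197; balance=55197-55197=0

1 4096 107404 1258121
2 3774 107726 1150395
3 3451 108049 1042346
4 3127 108373 933973
5 2801 108699 825274
6 2475 109025 716249
7 2148 109352 606897
8 1820 109680 497217
9 1491 110009 387208
10 1161 110339 276869
11 830 110670 166199
12 498 111002 55197
13 165 55197 0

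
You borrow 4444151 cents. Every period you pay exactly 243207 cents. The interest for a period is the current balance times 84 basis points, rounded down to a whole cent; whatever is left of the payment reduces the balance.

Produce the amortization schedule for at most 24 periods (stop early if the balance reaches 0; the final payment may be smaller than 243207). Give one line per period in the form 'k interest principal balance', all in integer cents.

1. interest=⌊4444151·84/10000⌋=37330; principal=243207-37330=205877; balance=4444151-205877=4238274
2. interest=⌊4238274·84/10000⌋=35601; principal=243207-35601=207606; balance=4238274-207606=4030668
3. interest=⌊4030668·84/10000⌋=33857; principal=243207-33857=209350; balance=4030668-209350=3821318
4. interest=⌊3821318·84/10000⌋=32099; principal=243207-32099=211108; balance=3821318-211108=3610210
5. interest=⌊3610210·84/10000⌋=30325; principal=243207-30325=212882; balance=3610210-212882=3397328
6. interest=⌊3397328·84/10000⌋=28537; principal=243207-28537=214670; balance=3397328-214670=3182658
7. interest=⌊3182658·84/10000⌋=26734; principal=243207-26734=216473; balance=3182658-216473=2966185
8. interest=⌊2966185·84/10000⌋=24915; principal=243207-24915=218292; balance=2966185-218292=2747893
9. interest=⌊2747893·84/10000⌋=23082; principal=243207-23082=220125; balance=2747893-220125=2527768
10. interest=⌊2527768·84/10000⌋=21233; principal=243207-21233=221974; balance=2527768-221974=2305794
11. interest=⌊2305794·84/10000⌋=19368; principal=243207-19368=223839; balance=2305794-223839=2081955
12. interest=⌊2081955·84/10000⌋=17488; principal=243207-17488=225719; balance=2081955-225719=1856236
13. interest=⌊1856236·84/10000⌋=15592; principal=243207-15592=227615; balance=1856236-227615=1628621
14. interest=⌊1628621·84/10000⌋=13680; principal=243207-13680=229527; balance=1628621-229527=1399094
15. interest=⌊1399094·84/10000⌋=11752; principal=243207-11752=231455; balance=1399094-231455=1167639
16. interest=⌊1167639·84/10000⌋=9808; principal=243207-9808=233399; balance=1167639-233399=934240
17. interest=⌊934240·84/10000⌋=7847; principal=243207-7847=235360; balance=934240-235360=698880
18. interest=⌊698880·84/10000⌋=5870; principal=243207-5870=237337; balance=698880-237337=461543
19. interest=⌊461543·84/10000⌋=3876; principal=243207-3876=239331; balance=461543-239331=222212
20. interest=⌊222212·84/10000⌋=1866; principal=min(243207-1866,222212)=222212; balance=222212-222212=0

1 37330 205877 4238274
2 35601 207606 4030668
3 33857 209350 3821318
4 32099 211108 3610210
5 30325 212882 3397328
6 28537 214670 3182658
7 26734 216473 2966185
8 24915 218292 2747893
9 23082 220125 2527768
10 21233 221974 2305794
11 19368 223839 2081955
12 17488 225719 1856236
13 15592 227615 1628621
14 13680 229527 1399094
15 11752 231455 1167639
16 9808 233399 934240
17 7847 235360 698880
18 5870 237337 461543
19 3876 239331 222212
20 1866 222212 0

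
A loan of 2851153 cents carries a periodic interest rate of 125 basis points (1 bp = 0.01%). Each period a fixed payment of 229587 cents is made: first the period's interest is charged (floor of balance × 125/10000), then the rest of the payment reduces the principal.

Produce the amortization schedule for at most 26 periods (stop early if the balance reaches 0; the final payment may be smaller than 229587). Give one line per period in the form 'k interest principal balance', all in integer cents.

1. interest=⌊2851153·125/10000⌋=35639; principal=229587-35639=193948; balance=2851153-193948=2657205
2. interest=⌊2657205·125/10000⌋=33215; principal=229587-33215=196372; balance=2657205-196372=2460833
3. interest=⌊2460833·125/10000⌋=30760; principal=229587-30760=198827; balance=2460833-198827=2262006
4. interest=⌊2262006·125/10000⌋=28275; principal=229587-28275=201312; balance=2262006-201312=2060694
5. interest=⌊2060694·125/10000⌋=25758; principal=229587-25758=203829; balance=2060694-203829=1856865
6. interest=⌊1856865·125/10000⌋=23210; principal=229587-23210=206377; balance=1856865-206377=1650488
7. interest=⌊1650488·125/10000⌋=20631; principal=229587-20631=208956; balance=1650488-208956=1441532
8. interest=⌊1441532·125/10000⌋=18019; principal=229587-18019=211568; balance=1441532-211568=1229964
9. interest=⌊1229964·125/10000⌋=15374; principal=229587-15374=214213; balance=1229964-214213=1015751
10. interest=⌊1015751·125/10000⌋=12696; principal=229587-12696=216891; balance=1015751-216891=798860
11. interest=⌊798860·125/10000⌋=9985; principal=229587-9985=219602; balance=798860-219602=579258
12. interest=⌊579258·125/10000⌋=7240; principal=229587-7240=222347; balance=579258-222347=356911
13. interest=⌊356911·125/10000⌋=4461; principal=229587-4461=225126; balance=356911-225126=131785
14. interest=⌊131785·125/10000⌋=1647; principal=min(229587-1647,131785)=131785; balance=131785-131785=0

1 35639 193948 2657205
2 33215 196372 2460833
3 30760 198827 2262006
4 28275 201312 2060694
5 25758 203829 1856865
6 23210 206377 1650488
7 20631 208956 1441532
8 18019 211568 1229964
9 15374 214213 1015751
10 12696 216891 798860
11 9985 219602 579258
12 7240 222347 356911
13 4461 225126 131785
14 1647 131785 0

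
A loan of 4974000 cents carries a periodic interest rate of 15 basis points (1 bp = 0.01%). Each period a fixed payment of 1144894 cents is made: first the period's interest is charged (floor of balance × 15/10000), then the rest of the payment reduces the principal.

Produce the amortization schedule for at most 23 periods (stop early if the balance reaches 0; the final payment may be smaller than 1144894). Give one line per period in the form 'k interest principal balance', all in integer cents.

1. interest=⌊4974000·15/10000⌋=7461; principal=1144894-7461=1137433; balance=4974000-1137433=3836567
2. interest=⌊3836567·15/10000⌋=5754; principal=1144894-5754=1139140; balance=3836567-1139140=2697427
3. interest=⌊2697427·15/10000⌋=4046; principal=1144894-4046=1140848; balance=2697427-1140848=1556579
4. interest=⌊1556579·15/10000⌋=2334; principal=1144894-2334=1142560; balance=1556579-1142560=414019
5. interest=⌊414019·15/10000⌋=621; principal=min(1144894-621,414019)=414019; balance=414019-414019=0

1 7461 1137433 3836567
2 5754 1139140 2697427
3 4046 1140848 1556579
4 2334 1142560 414019
5 621 414019 0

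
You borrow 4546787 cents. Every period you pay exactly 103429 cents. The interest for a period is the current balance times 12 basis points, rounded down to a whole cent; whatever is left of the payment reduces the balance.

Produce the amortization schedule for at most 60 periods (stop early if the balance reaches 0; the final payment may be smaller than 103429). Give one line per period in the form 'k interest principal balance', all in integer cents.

1. interest=⌊4546787·12/10000⌋=5456; principal=103429-5456=97973; balance=4546787-97973=4448814
2. interest=⌊4448814·12/10000⌋=5338; principal=103429-5338=98091; balance=4448814-98091=4350723
3. interest=⌊4350723·12/10000⌋=5220; principal=103429-5220=98209; balance=4350723-98209=4252514
4. interest=⌊4252514·12/10000⌋=5103; principal=103429-5103=98326; balance=4252514-98326=4154188
5. interest=⌊4154188·12/10000⌋=4985; principal=103429-4985=98444; balance=4154188-98444=4055744
6. interest=⌊4055744·12/10000⌋=4866; principal=103429-4866=98563; balance=4055744-98563=3957181
7. interest=⌊3957181·12/10000⌋=4748; principal=103429-4748=98681; balance=3957181-98681=3858500
8. interest=⌊3858500·12/10000⌋=4630; principal=103429-4630=98799; balance=3858500-98799=3759701
9. interest=⌊3759701·12/10000⌋=4511; principal=103429-4511=98918; balance=3759701-98918=3660783
10. interest=⌊3660783·12/10000⌋=4392; principal=103429-4392=99037; balance=3660783-99037=3561746
11. interest=⌊3561746·12/10000⌋=4274; principal=103429-4274=99155; balance=3561746-99155=3462591
12. interest=⌊3462591·12/10000⌋=4155; principal=103429-4155=99274; balance=3462591-99274=3363317
13. interest=⌊3363317·12/10000⌋=4035; principal=103429-4035=99394; balance=3363317-99394=3263923
14. interest=⌊3263923·12/10000⌋=3916; principal=103429-3916=99513; balance=3263923-99513=3164410
15. interest=⌊3164410·12/10000⌋=3797; principal=103429-3797=99632; balance=3164410-99632=3064778
16. interest=⌊3064778·12/10000⌋=3677; principal=103429-3677=99752; balance=3064778-99752=2965026
17. interest=⌊2965026·12/10000⌋=3558; principal=103429-3558=99871; balance=2965026-99871=2865155
18. interest=⌊2865155·12/10000⌋=3438; principal=103429-3438=99991; balance=2865155-99991=2765164
19. interest=⌊2765164·12/10000⌋=3318; principal=103429-3318=100111; balance=2765164-100111=2665053
20. interest=⌊2665053·12/10000⌋=3198; principal=103429-3198=100231; balance=2665053-100231=2564822
21. interest=⌊2564822·12/10000⌋=3077; principal=103429-3077=100352; balance=2564822-100352=2464470
22. interest=⌊2464470·12/10000⌋=2957; principal=103429-2957=100472; balance=2464470-100472=2363998
23. interest=⌊2363998·12/10000⌋=2836; principal=103429-2836=100593; balance=2363998-100593=2263405
24. interest=⌊2263405·12/10000⌋=2716; principal=103429-2716=100713; balance=2263405-100713=2162692
25. interest=⌊2162692·12/10000⌋=2595; principal=103429-2595=100834; balance=2162692-100834=2061858
26. interest=⌊2061858·12/10000⌋=2474; principal=103429-2474=100955; balance=2061858-100955=1960903
27. interest=⌊1960903·12/10000⌋=2353; principal=103429-2353=101076; balance=1960903-101076=1859827
28. interest=⌊1859827·12/10000⌋=2231; principal=103429-2231=101198; balance=1859827-101198=1758629
29. interest=⌊1758629·12/10000⌋=2110; principal=103429-2110=101319; balance=1758629-101319=1657310
30. interest=⌊1657310·12/10000⌋=1988; principal=103429-1988=101441; balance=1657310-101441=1555869
31. interest=⌊1555869·12/10000⌋=1867; principal=103429-1867=101562; balance=1555869-101562=1454307
32. interest=⌊1454307·12/10000⌋=1745; principal=103429-1745=101684; balance=1454307-101684=1352623
33. interest=⌊1352623·12/10000⌋=1623; principal=103429-1623=101806; balance=1352623-101806=1250817
34. interest=⌊1250817·12/10000⌋=1500; principal=103429-1500=101929; balance=1250817-101929=1148888
35. interest=⌊1148888·12/10000⌋=1378; principal=103429-1378=102051; balance=1148888-102051=1046837
36. interest=⌊1046837·12/10000⌋=1256; principal=103429-1256=102173; balance=1046837-102173=944664
37. interest=⌊944664·12/10000⌋=1133; principal=103429-1133=102296; balance=944664-102296=842368
38. interest=⌊842368·12/10000⌋=1010; principal=103429-1010=102419; balance=842368-102419=739949
39. interest=⌊739949·12/10000⌋=887; principal=103429-887=102542; balance=739949-102542=637407
40. interest=⌊637407·12/10000⌋=764; principal=103429-764=102665; balance=637407-102665=534742
41. interest=⌊534742·12/10000⌋=641; principal=103429-641=102788; balance=534742-102788=431954
42. interest=⌊431954·12/10000⌋=518; principal=103429-518=102911; balance=431954-102911=329043
43. interest=⌊329043·12/10000⌋=394; principal=103429-394=103035; balance=329043-103035=226008
44. interest=⌊226008·12/10000⌋=271; principal=103429-271=103158; balance=226008-103158=122850
45. interest=⌊122850·12/10000⌋=147; principal=103429-147=103282; balance=122850-103282=19568
46. interest=⌊19568·12/10000⌋=23; principal=min(103429-23,19568)=19568; balance=19568-19568=0

1 5456 97973 4448814
2 5338 98091 4350723
3 5220 98209 4252514
4 5103 98326 4154188
5 4985 98444 4055744
6 4866 98563 3957181
7 4748 98681 3858500
8 4630 98799 3759701
9 4511 98918 3660783
10 4392 99037 3561746
11 4274 99155 3462591
12 4155 99274 3363317
13 4035 99394 3263923
14 3916 99513 3164410
15 3797 99632 3064778
16 3677 99752 2965026
17 3558 99871 2865155
18 3438 99991 2765164
19 3318 100111 2665053
20 3198 100231 2564822
21 3077 100352 2464470
22 2957 100472 2363998
23 2836 100593 2263405
24 2716 100713 2162692
25 2595 100834 2061858
26 2474 100955 1960903
27 2353 101076 1859827
28 2231 101198 1758629
29 2110 101319 1657310
30 1988 101441 1555869
31 1867 101562 1454307
32 1745 101684 1352623
33 1623 101806 1250817
34 1500 101929 1148888
35 1378 102051 1046837
36 1256 102173 944664
37 1133 102296 842368
38 1010 102419 739949
39 887 102542 637407
40 764 102665 534742
41 641 102788 431954
42 518 102911 329043
43 394 103035 226008
44 271 103158 122850
45 147 103282 19568
46 23 19568 0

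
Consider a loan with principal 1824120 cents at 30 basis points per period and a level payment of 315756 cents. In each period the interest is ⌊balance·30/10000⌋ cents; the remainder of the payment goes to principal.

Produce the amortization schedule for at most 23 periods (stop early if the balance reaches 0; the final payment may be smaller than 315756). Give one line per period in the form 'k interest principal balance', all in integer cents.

1 5472 310284 1513836
2 4541 311215 1202621
3 3607 312149 890472
4 2671 313085 577387
5 1732 314024 263363
6 790 263363 0

1. interest=⌊1824120·30/10000⌋=5472; principal=315756-5472=310284; balance=1824120-310284=1513836
2. interest=⌊1513836·30/10000⌋=4541; principal=315756-4541=311215; balance=1513836-311215=1202621
3. interest=⌊1202621·30/10000⌋=3607; principal=315756-3607=312149; balance=1202621-312149=890472
4. interest=⌊890472·30/10000⌋=2671; principal=315756-2671=313085; balance=890472-313085=577387
5. interest=⌊577387·30/10000⌋=1732; principal=315756-1732=314024; balance=577387-314024=263363
6. interest=⌊263363·30/10000⌋=790; principal=min(315756-790,263363)=263363; balance=263363-263363=0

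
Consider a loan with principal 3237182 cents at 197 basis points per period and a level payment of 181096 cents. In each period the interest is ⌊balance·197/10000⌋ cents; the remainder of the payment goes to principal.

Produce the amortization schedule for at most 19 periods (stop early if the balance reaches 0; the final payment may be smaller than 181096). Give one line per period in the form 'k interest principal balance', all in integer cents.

1 63772 117324 3119858
2 61461 119635 3000223
3 59104 121992 2878231
4 56701 124395 2753836
5 54250 126846 2626990
6 51751 129345 2497645
7 49203 131893 2365752
8 46605 134491 2231261
9 43955 137141 2094120
10 41254 139842 1954278
11 38499 142597 1811681
12 35690 145406 1666275
13 32825 148271 1518004
14 29904 151192 1366812
15 26926 154170 1212642
16 23889 157207 1055435
17 20792 160304 895131
18 17634 163462 731669
19 14413 166683 564986

1. interest=⌊3237182·197/10000⌋=63772; principal=181096-63772=117324; balance=3237182-117324=3119858
2. interest=⌊3119858·197/10000⌋=61461; principal=181096-61461=119635; balance=3119858-119635=3000223
3. interest=⌊3000223·197/10000⌋=59104; principal=181096-59104=121992; balance=3000223-121992=2878231
4. interest=⌊2878231·197/10000⌋=56701; principal=181096-56701=124395; balance=2878231-124395=2753836
5. interest=⌊2753836·197/10000⌋=54250; principal=181096-54250=126846; balance=2753836-126846=2626990
6. interest=⌊2626990·197/10000⌋=51751; principal=181096-51751=129345; balance=2626990-129345=2497645
7. interest=⌊2497645·197/10000⌋=49203; principal=181096-49203=131893; balance=2497645-131893=2365752
8. interest=⌊2365752·197/10000⌋=46605; principal=181096-46605=134491; balance=2365752-134491=2231261
9. interest=⌊2231261·197/10000⌋=43955; principal=181096-43955=137141; balance=2231261-137141=2094120
10. interest=⌊2094120·197/10000⌋=41254; principal=181096-41254=139842; balance=2094120-139842=1954278
11. interest=⌊1954278·197/10000⌋=38499; principal=181096-38499=142597; balance=1954278-142597=1811681
12. interest=⌊1811681·197/10000⌋=35690; principal=181096-35690=145406; balance=1811681-145406=1666275
13. interest=⌊1666275·197/10000⌋=32825; principal=181096-32825=148271; balance=1666275-148271=1518004
14. interest=⌊1518004·197/10000⌋=29904; principal=181096-29904=151192; balance=1518004-151192=1366812
15. interest=⌊1366812·197/10000⌋=26926; principal=181096-26926=154170; balance=1366812-154170=1212642
16. interest=⌊1212642·197/10000⌋=23889; principal=181096-23889=157207; balance=1212642-157207=1055435
17. interest=⌊1055435·197/10000⌋=20792; principal=181096-20792=160304; balance=1055435-160304=895131
18. interest=⌊895131·197/10000⌋=17634; principal=181096-17634=163462; balance=895131-163462=731669
19. interest=⌊731669·197/10000⌋=14413; principal=181096-14413=166683; balance=731669-166683=564986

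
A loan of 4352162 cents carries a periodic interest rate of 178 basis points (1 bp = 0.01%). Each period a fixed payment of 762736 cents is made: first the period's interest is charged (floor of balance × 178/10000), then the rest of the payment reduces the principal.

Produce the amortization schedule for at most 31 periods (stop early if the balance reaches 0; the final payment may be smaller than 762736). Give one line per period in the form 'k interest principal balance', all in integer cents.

1 77468 685268 3666894
2 65270 697466 2969428
3 52855 709881 2259547
4 40219 722517 1537030
5 27359 735377 801653
6 14269 748467 53186
7 946 53186 0

1. interest=⌊4352162·178/10000⌋=77468; principal=762736-77468=685268; balance=4352162-685268=3666894
2. interest=⌊3666894·178/10000⌋=65270; principal=762736-65270=697466; balance=3666894-697466=2969428
3. interest=⌊2969428·178/10000⌋=52855; principal=762736-52855=709881; balance=2969428-709881=2259547
4. interest=⌊2259547·178/10000⌋=40219; principal=762736-40219=722517; balance=2259547-722517=1537030
5. interest=⌊1537030·178/10000⌋=27359; principal=762736-27359=735377; balance=1537030-735377=801653
6. interest=⌊801653·178/10000⌋=14269; principal=762736-14269=748467; balance=801653-748467=53186
7. interest=⌊53186·178/10000⌋=946; principal=min(762736-946,53186)=53186; balance=53186-53186=0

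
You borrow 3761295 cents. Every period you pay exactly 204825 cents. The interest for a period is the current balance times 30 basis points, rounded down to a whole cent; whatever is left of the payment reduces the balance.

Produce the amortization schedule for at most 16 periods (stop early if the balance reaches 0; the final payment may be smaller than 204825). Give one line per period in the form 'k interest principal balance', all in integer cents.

1 11283 193542 3567753
2 10703 194122 3373631
3 10120 194705 3178926
4 9536 195289 2983637
5 8950 195875 2787762
6 8363 196462 2591300
7 7773 197052 2394248
8 7182 197643 2196605
9 6589 198236 1998369
10 5995 198830 1799539
11 5398 199427 1600112
12 4800 200025 1400087
13 4200 200625 1199462
14 3598 201227 998235
15 2994 201831 796404
16 2389 202436 593968

1. interest=⌊3761295·30/10000⌋=11283; principal=204825-11283=193542; balance=3761295-193542=3567753
2. interest=⌊3567753·30/10000⌋=10703; principal=204825-10703=194122; balance=3567753-194122=3373631
3. interest=⌊3373631·30/10000⌋=10120; principal=204825-10120=194705; balance=3373631-194705=3178926
4. interest=⌊3178926·30/10000⌋=9536; principal=204825-9536=195289; balance=3178926-195289=2983637
5. interest=⌊2983637·30/10000⌋=8950; principal=204825-8950=195875; balance=2983637-195875=2787762
6. interest=⌊2787762·30/10000⌋=8363; principal=204825-8363=196462; balance=2787762-196462=2591300
7. interest=⌊2591300·30/10000⌋=7773; principal=204825-7773=197052; balance=2591300-197052=2394248
8. interest=⌊2394248·30/10000⌋=7182; principal=204825-7182=197643; balance=2394248-197643=2196605
9. interest=⌊2196605·30/10000⌋=6589; principal=204825-6589=198236; balance=2196605-198236=1998369
10. interest=⌊1998369·30/10000⌋=5995; principal=204825-5995=198830; balance=1998369-198830=1799539
11. interest=⌊1799539·30/10000⌋=5398; principal=204825-5398=199427; balance=1799539-199427=1600112
12. interest=⌊1600112·30/10000⌋=4800; principal=204825-4800=200025; balance=1600112-200025=1400087
13. interest=⌊1400087·30/10000⌋=4200; principal=204825-4200=200625; balance=1400087-200625=1199462
14. interest=⌊1199462·30/10000⌋=3598; principal=204825-3598=201227; balance=1199462-201227=998235
15. interest=⌊998235·30/10000⌋=2994; principal=204825-2994=201831; balance=998235-201831=796404
16. interest=⌊796404·30/10000⌋=2389; principal=204825-2389=202436; balance=796404-202436=593968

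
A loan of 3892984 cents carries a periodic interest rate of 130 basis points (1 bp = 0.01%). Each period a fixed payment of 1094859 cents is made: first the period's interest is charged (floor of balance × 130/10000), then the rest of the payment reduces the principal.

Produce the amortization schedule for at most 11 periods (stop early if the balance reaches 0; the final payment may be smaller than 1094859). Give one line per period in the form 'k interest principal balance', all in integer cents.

1 50608 1044251 2848733
2 37033 1057826 1790907
3 23281 1071578 719329
4 9351 719329 0

1. interest=⌊3892984·130/10000⌋=50608; principal=1094859-50608=1044251; balance=3892984-1044251=2848733
2. interest=⌊2848733·130/10000⌋=37033; principal=1094859-37033=1057826; balance=2848733-1057826=1790907
3. interest=⌊1790907·130/10000⌋=23281; principal=1094859-23281=1071578; balance=1790907-1071578=719329
4. interest=⌊719329·130/10000⌋=9351; principal=min(1094859-9351,719329)=719329; balance=719329-719329=0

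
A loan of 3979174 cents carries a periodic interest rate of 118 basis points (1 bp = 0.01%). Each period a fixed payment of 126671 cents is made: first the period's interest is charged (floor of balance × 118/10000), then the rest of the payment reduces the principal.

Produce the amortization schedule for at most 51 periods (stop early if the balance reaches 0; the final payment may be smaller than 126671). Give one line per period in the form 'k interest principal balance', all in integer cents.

1 46954 79717 3899457
2 46013 80658 3818799
3 45061 81610 3737189
4 44098 82573 3654616
5 43124 83547 3571069
6 42138 84533 3486536
7 41141 85530 3401006
8 40131 86540 3314466
9 39110 87561 3226905
10 38077 88594 3138311
11 37032 89639 3048672
12 35974 90697 2957975
13 34904 91767 2866208
14 33821 92850 2773358
15 32725 93946 2679412
16 31617 95054 2584358
17 30495 96176 2488182
18 29360 97311 2390871
19 28212 98459 2292412
20 27050 99621 2192791
21 25874 100797 2091994
22 24685 101986 1990008
23 23482 103189 1886819
24 22264 104407 1782412
25 21032 105639 1676773
26 19785 106886 1569887
27 18524 108147 1461740
28 17248 109423 1352317
29 15957 110714 1241603
30 14650 112021 1129582
31 13329 113342 1016240
32 11991 114680 901560
33 10638 116033 785527
34 9269 117402 668125
35 7883 118788 549337
36 6482 120189 429148
37 5063 121608 307540
38 3628 123043 184497
39 2177 124494 60003
40 708 60003 0

1. interest=⌊3979174·118/10000⌋=46954; principal=126671-46954=79717; balance=3979174-79717=3899457
2. interest=⌊3899457·118/10000⌋=46013; principal=126671-46013=80658; balance=3899457-80658=3818799
3. interest=⌊3818799·118/10000⌋=45061; principal=126671-45061=81610; balance=3818799-81610=3737189
4. interest=⌊3737189·118/10000⌋=44098; principal=126671-44098=82573; balance=3737189-82573=3654616
5. interest=⌊3654616·118/10000⌋=43124; principal=126671-43124=83547; balance=3654616-83547=3571069
6. interest=⌊3571069·118/10000⌋=42138; principal=126671-42138=84533; balance=3571069-84533=3486536
7. interest=⌊3486536·118/10000⌋=41141; principal=126671-41141=85530; balance=3486536-85530=3401006
8. interest=⌊3401006·118/10000⌋=40131; principal=126671-40131=86540; balance=3401006-86540=3314466
9. interest=⌊3314466·118/10000⌋=39110; principal=126671-39110=87561; balance=3314466-87561=3226905
10. interest=⌊3226905·118/10000⌋=38077; principal=126671-38077=88594; balance=3226905-88594=3138311
11. interest=⌊3138311·118/10000⌋=37032; principal=126671-37032=89639; balance=3138311-89639=3048672
12. interest=⌊3048672·118/10000⌋=35974; principal=126671-35974=90697; balance=3048672-90697=2957975
13. interest=⌊2957975·118/10000⌋=34904; principal=126671-34904=91767; balance=2957975-91767=2866208
14. interest=⌊2866208·118/10000⌋=33821; principal=126671-33821=92850; balance=2866208-92850=2773358
15. interest=⌊2773358·118/10000⌋=32725; principal=126671-32725=93946; balance=2773358-93946=2679412
16. interest=⌊2679412·118/10000⌋=31617; principal=126671-31617=95054; balance=2679412-95054=2584358
17. interest=⌊2584358·118/10000⌋=30495; principal=126671-30495=96176; balance=2584358-96176=2488182
18. interest=⌊2488182·118/10000⌋=29360; principal=126671-29360=97311; balance=2488182-97311=2390871
19. interest=⌊2390871·118/10000⌋=28212; principal=126671-28212=98459; balance=2390871-98459=2292412
20. interest=⌊2292412·118/10000⌋=27050; principal=126671-27050=99621; balance=2292412-99621=2192791
21. interest=⌊2192791·118/10000⌋=25874; principal=126671-25874=100797; balance=2192791-100797=2091994
22. interest=⌊2091994·118/10000⌋=24685; principal=126671-24685=101986; balance=2091994-101986=1990008
23. interest=⌊1990008·118/10000⌋=23482; principal=126671-23482=103189; balance=1990008-103189=1886819
24. interest=⌊1886819·118/10000⌋=22264; principal=126671-22264=104407; balance=1886819-104407=1782412
25. interest=⌊1782412·118/10000⌋=21032; principal=126671-21032=105639; balance=1782412-105639=1676773
26. interest=⌊1676773·118/10000⌋=19785; principal=126671-19785=106886; balance=1676773-106886=1569887
27. interest=⌊1569887·118/10000⌋=18524; principal=126671-18524=108147; balance=1569887-108147=1461740
28. interest=⌊1461740·118/10000⌋=17248; principal=126671-17248=109423; balance=1461740-109423=1352317
29. interest=⌊1352317·118/10000⌋=15957; principal=126671-15957=110714; balance=1352317-110714=1241603
30. interest=⌊1241603·118/10000⌋=14650; principal=126671-14650=112021; balance=1241603-112021=1129582
31. interest=⌊1129582·118/10000⌋=13329; principal=126671-13329=113342; balance=1129582-113342=1016240
32. interest=⌊1016240·118/10000⌋=11991; principal=126671-11991=114680; balance=1016240-114680=901560
33. interest=⌊901560·118/10000⌋=10638; principal=126671-10638=116033; balance=901560-116033=785527
34. interest=⌊785527·118/10000⌋=9269; principal=126671-9269=117402; balance=785527-117402=668125
35. interest=⌊668125·118/10000⌋=7883; principal=126671-7883=118788; balance=668125-118788=549337
36. interest=⌊549337·118/10000⌋=6482; principal=126671-6482=120189; balance=549337-120189=429148
37. interest=⌊429148·118/10000⌋=5063; principal=126671-5063=121608; balance=429148-121608=307540
38. interest=⌊307540·118/10000⌋=3628; principal=126671-3628=123043; balance=307540-123043=184497
39. interest=⌊184497·118/10000⌋=2177; principal=126671-2177=124494; balance=184497-124494=60003
40. interest=⌊60003·118/10000⌋=708; principal=min(126671-708,60003)=60003; balance=60003-60003=0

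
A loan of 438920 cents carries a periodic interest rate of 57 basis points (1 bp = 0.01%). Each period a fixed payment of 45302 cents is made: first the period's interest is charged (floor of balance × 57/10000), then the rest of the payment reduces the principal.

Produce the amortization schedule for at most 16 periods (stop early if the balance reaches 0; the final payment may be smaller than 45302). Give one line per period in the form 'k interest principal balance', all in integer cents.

1 2501 42801 396119
2 2257 43045 353074
3 2012 43290 309784
4 1765 43537 266247
5 1517 43785 222462
6 1268 44034 178428
7 1017 44285 134143
8 764 44538 89605
9 510 44792 44813
10 255 44813 0

1. interest=⌊438920·57/10000⌋=2501; principal=45302-2501=42801; balance=438920-42801=396119
2. interest=⌊396119·57/10000⌋=2257; principal=45302-2257=43045; balance=396119-43045=353074
3. interest=⌊353074·57/10000⌋=2012; principal=45302-2012=43290; balance=353074-43290=309784
4. interest=⌊309784·57/10000⌋=1765; principal=45302-1765=43537; balance=309784-43537=266247
5. interest=⌊266247·57/10000⌋=1517; principal=45302-1517=43785; balance=266247-43785=222462
6. interest=⌊222462·57/10000⌋=1268; principal=45302-1268=44034; balance=222462-44034=178428
7. interest=⌊178428·57/10000⌋=1017; principal=45302-1017=44285; balance=178428-44285=134143
8. interest=⌊134143·57/10000⌋=764; principal=45302-764=44538; balance=134143-44538=89605
9. interest=⌊89605·57/10000⌋=510; principal=45302-510=44792; balance=89605-44792=44813
10. interest=⌊44813·57/10000⌋=255; principal=min(45302-255,44813)=44813; balance=44813-44813=0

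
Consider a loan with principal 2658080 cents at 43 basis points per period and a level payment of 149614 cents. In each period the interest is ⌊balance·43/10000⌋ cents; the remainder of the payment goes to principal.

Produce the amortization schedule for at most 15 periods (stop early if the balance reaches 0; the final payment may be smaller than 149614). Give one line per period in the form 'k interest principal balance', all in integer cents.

1 11429 138185 2519895
2 10835 138779 2381116
3 10238 139376 2241740
4 9639 139975 2101765
5 9037 140577 1961188
6 8433 141181 1820007
7 7826 141788 1678219
8 7216 142398 1535821
9 6604 143010 1392811
10 5989 143625 1249186
11 5371 144243 1104943
12 4751 144863 960080
13 4128 145486 814594
14 3502 146112 668482
15 2874 146740 521742

1. interest=⌊2658080·43/10000⌋=11429; principal=149614-11429=138185; balance=2658080-138185=2519895
2. interest=⌊2519895·43/10000⌋=10835; principal=149614-10835=138779; balance=2519895-138779=2381116
3. interest=⌊2381116·43/10000⌋=10238; principal=149614-10238=139376; balance=2381116-139376=2241740
4. interest=⌊2241740·43/10000⌋=9639; principal=149614-9639=139975; balance=2241740-139975=2101765
5. interest=⌊2101765·43/10000⌋=9037; principal=149614-9037=140577; balance=2101765-140577=1961188
6. interest=⌊1961188·43/10000⌋=8433; principal=149614-8433=141181; balance=1961188-141181=1820007
7. interest=⌊1820007·43/10000⌋=7826; principal=149614-7826=141788; balance=1820007-141788=1678219
8. interest=⌊1678219·43/10000⌋=7216; principal=149614-7216=142398; balance=1678219-142398=1535821
9. interest=⌊1535821·43/10000⌋=6604; principal=149614-6604=143010; balance=1535821-143010=1392811
10. interest=⌊1392811·43/10000⌋=5989; principal=149614-5989=143625; balance=1392811-143625=1249186
11. interest=⌊1249186·43/10000⌋=5371; principal=149614-5371=144243; balance=1249186-144243=1104943
12. interest=⌊1104943·43/10000⌋=4751; principal=149614-4751=144863; balance=1104943-144863=960080
13. interest=⌊960080·43/10000⌋=4128; principal=149614-4128=145486; balance=960080-145486=814594
14. interest=⌊814594·43/10000⌋=3502; principal=149614-3502=146112; balance=814594-146112=668482
15. interest=⌊668482·43/10000⌋=2874; principal=149614-2874=146740; balance=668482-146740=521742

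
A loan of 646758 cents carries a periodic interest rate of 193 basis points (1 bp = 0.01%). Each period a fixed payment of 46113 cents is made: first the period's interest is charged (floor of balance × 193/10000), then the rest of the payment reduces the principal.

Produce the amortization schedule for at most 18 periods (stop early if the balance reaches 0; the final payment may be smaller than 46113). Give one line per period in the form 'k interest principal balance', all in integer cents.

1 12482 33631 613127
2 11833 34280 578847
3 11171 34942 543905
4 10497 35616 508289
5 9809 36304 471985
6 9109 37004 434981
7 8395 37718 397263
8 7667 38446 358817
9 6925 39188 319629
10 6168 39945 279684
11 5397 40716 238968
12 4612 41501 197467
13 3811 42302 155165
14 2994 43119 112046
15 2162 43951 68095
16 1314 44799 23296
17 449 23296 0

1. interest=⌊646758·193/10000⌋=12482; principal=46113-12482=33631; balance=646758-33631=613127
2. interest=⌊613127·193/10000⌋=11833; principal=46113-11833=34280; balance=613127-34280=578847
3. interest=⌊578847·193/10000⌋=11171; principal=46113-11171=34942; balance=578847-34942=543905
4. interest=⌊543905·193/10000⌋=10497; principal=46113-10497=35616; balance=543905-35616=508289
5. interest=⌊508289·193/10000⌋=9809; principal=46113-9809=36304; balance=508289-36304=471985
6. interest=⌊471985·193/10000⌋=9109; principal=46113-9109=37004; balance=471985-37004=434981
7. interest=⌊434981·193/10000⌋=8395; principal=46113-8395=37718; balance=434981-37718=397263
8. interest=⌊397263·193/10000⌋=7667; principal=46113-7667=38446; balance=397263-38446=358817
9. interest=⌊358817·193/10000⌋=6925; principal=46113-6925=39188; balance=358817-39188=319629
10. interest=⌊319629·193/10000⌋=6168; principal=46113-6168=39945; balance=319629-39945=279684
11. interest=⌊279684·193/10000⌋=5397; principal=46113-5397=40716; balance=279684-40716=238968
12. interest=⌊238968·193/10000⌋=4612; principal=46113-4612=41501; balance=238968-41501=197467
13. interest=⌊197467·193/10000⌋=3811; principal=46113-3811=42302; balance=197467-42302=155165
14. interest=⌊155165·193/10000⌋=2994; principal=46113-2994=43119; balance=155165-43119=112046
15. interest=⌊112046·193/10000⌋=2162; principal=46113-2162=43951; balance=112046-43951=68095
16. interest=⌊68095·193/10000⌋=1314; principal=46113-1314=44799; balance=68095-44799=23296
17. interest=⌊23296·193/10000⌋=449; principal=min(46113-449,23296)=23296; balance=23296-23296=0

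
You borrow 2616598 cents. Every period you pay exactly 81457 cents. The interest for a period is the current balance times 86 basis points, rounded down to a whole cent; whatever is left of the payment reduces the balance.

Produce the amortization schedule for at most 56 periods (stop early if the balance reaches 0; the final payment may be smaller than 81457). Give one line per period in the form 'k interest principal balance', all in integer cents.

1 22502 58955 2557643
2 21995 59462 2498181
3 21484 59973 2438208
4 20968 60489 2377719
5 20448 61009 2316710
6 19923 61534 2255176
7 19394 62063 2193113
8 18860 62597 2130516
9 18322 63135 2067381
10 17779 63678 2003703
11 17231 64226 1939477
12 16679 64778 1874699
13 16122 65335 1809364
14 15560 65897 1743467
15 14993 66464 1677003
16 14422 67035 1609968
17 13845 67612 1542356
18 13264 68193 1474163
19 12677 68780 1405383
20 12086 69371 1336012
21 11489 69968 1266044
22 10887 70570 1195474
23 10281 71176 1124298
24 9668 71789 1052509
25 9051 72406 980103
26 8428 73029 907074
27 7800 73657 833417
28 7167 74290 759127
29 6528 74929 684198
30 5884 75573 608625
31 5234 76223 532402
32 4578 76879 455523
33 3917 77540 377983
34 3250 78207 299776
35 2578 78879 220897
36 1899 79558 141339
37 1215 80242 61097
38 525 61097 0

1. interest=⌊2616598·86/10000⌋=22502; principal=81457-22502=58955; balance=2616598-58955=2557643
2. interest=⌊2557643·86/10000⌋=21995; principal=81457-21995=59462; balance=2557643-59462=2498181
3. interest=⌊2498181·86/10000⌋=21484; principal=81457-21484=59973; balance=2498181-59973=2438208
4. interest=⌊2438208·86/10000⌋=20968; principal=81457-20968=60489; balance=2438208-60489=2377719
5. interest=⌊2377719·86/10000⌋=20448; principal=81457-20448=61009; balance=2377719-61009=2316710
6. interest=⌊2316710·86/10000⌋=19923; principal=81457-19923=61534; balance=2316710-61534=2255176
7. interest=⌊2255176·86/10000⌋=19394; principal=81457-19394=62063; balance=2255176-62063=2193113
8. interest=⌊2193113·86/10000⌋=18860; principal=81457-18860=62597; balance=2193113-62597=2130516
9. interest=⌊2130516·86/10000⌋=18322; principal=81457-18322=63135; balance=2130516-63135=2067381
10. interest=⌊2067381·86/10000⌋=17779; principal=81457-17779=63678; balance=2067381-63678=2003703
11. interest=⌊2003703·86/10000⌋=17231; principal=81457-17231=64226; balance=2003703-64226=1939477
12. interest=⌊1939477·86/10000⌋=16679; principal=81457-16679=64778; balance=1939477-64778=1874699
13. interest=⌊1874699·86/10000⌋=16122; principal=81457-16122=65335; balance=1874699-65335=1809364
14. interest=⌊1809364·86/10000⌋=15560; principal=81457-15560=65897; balance=1809364-65897=1743467
15. interest=⌊1743467·86/10000⌋=14993; principal=81457-14993=66464; balance=1743467-66464=1677003
16. interest=⌊1677003·86/10000⌋=14422; principal=81457-14422=67035; balance=1677003-67035=1609968
17. interest=⌊1609968·86/10000⌋=13845; principal=81457-13845=67612; balance=1609968-67612=1542356
18. interest=⌊1542356·86/10000⌋=13264; principal=81457-13264=68193; balance=1542356-68193=1474163
19. interest=⌊1474163·86/10000⌋=12677; principal=81457-12677=68780; balance=1474163-68780=1405383
20. interest=⌊1405383·86/10000⌋=12086; principal=81457-12086=69371; balance=1405383-69371=1336012
21. interest=⌊1336012·86/10000⌋=11489; principal=81457-11489=69968; balance=1336012-69968=1266044
22. interest=⌊1266044·86/10000⌋=10887; principal=81457-10887=70570; balance=1266044-70570=1195474
23. interest=⌊1195474·86/10000⌋=10281; principal=81457-10281=71176; balance=1195474-71176=1124298
24. interest=⌊1124298·86/10000⌋=9668; principal=81457-9668=71789; balance=1124298-71789=1052509
25. interest=⌊1052509·86/10000⌋=9051; principal=81457-9051=72406; balance=1052509-72406=980103
26. interest=⌊980103·86/10000⌋=8428; principal=81457-8428=73029; balance=980103-73029=907074
27. interest=⌊907074·86/10000⌋=7800; principal=81457-7800=73657; balance=907074-73657=833417
28. interest=⌊833417·86/10000⌋=7167; principal=81457-7167=74290; balance=833417-74290=759127
29. interest=⌊759127·86/10000⌋=6528; principal=81457-6528=74929; balance=759127-74929=684198
30. interest=⌊684198·86/10000⌋=5884; principal=81457-5884=75573; balance=684198-75573=608625
31. interest=⌊608625·86/10000⌋=5234; principal=81457-5234=76223; balance=608625-76223=532402
32. interest=⌊532402·86/10000⌋=4578; principal=81457-4578=76879; balance=532402-76879=455523
33. interest=⌊455523·86/10000⌋=3917; principal=81457-3917=77540; balance=455523-77540=377983
34. interest=⌊377983·86/10000⌋=3250; principal=81457-3250=78207; balance=377983-78207=299776
35. interest=⌊299776·86/10000⌋=2578; principal=81457-2578=78879; balance=299776-78879=220897
36. interest=⌊220897·86/10000⌋=1899; principal=81457-1899=79558; balance=220897-79558=141339
37. interest=⌊141339·86/10000⌋=1215; principal=81457-1215=80242; balance=141339-80242=61097
38. interest=⌊61097·86/10000⌋=525; principal=min(81457-525,61097)=61097; balance=61097-61097=0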